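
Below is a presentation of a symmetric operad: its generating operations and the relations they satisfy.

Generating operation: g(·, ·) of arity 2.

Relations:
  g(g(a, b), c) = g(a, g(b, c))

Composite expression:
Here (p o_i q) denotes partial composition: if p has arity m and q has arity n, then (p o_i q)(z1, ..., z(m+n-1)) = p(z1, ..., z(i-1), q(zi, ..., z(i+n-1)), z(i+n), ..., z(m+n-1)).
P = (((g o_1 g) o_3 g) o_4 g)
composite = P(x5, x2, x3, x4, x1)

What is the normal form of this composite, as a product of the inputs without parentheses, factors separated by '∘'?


x5 ∘ x2 ∘ x3 ∘ x4 ∘ x1

Key point: g is associative — brackets drop, the x-order remains.
g(x5, x2) reduces to x5 ∘ x2
g(x4, x1) reduces to x4 ∘ x1
g(x3, g(x4, x1)) reduces to x3 ∘ x4 ∘ x1
g(g(x5, x2), g(x3, g(x4, x1))) reduces to x5 ∘ x2 ∘ x3 ∘ x4 ∘ x1


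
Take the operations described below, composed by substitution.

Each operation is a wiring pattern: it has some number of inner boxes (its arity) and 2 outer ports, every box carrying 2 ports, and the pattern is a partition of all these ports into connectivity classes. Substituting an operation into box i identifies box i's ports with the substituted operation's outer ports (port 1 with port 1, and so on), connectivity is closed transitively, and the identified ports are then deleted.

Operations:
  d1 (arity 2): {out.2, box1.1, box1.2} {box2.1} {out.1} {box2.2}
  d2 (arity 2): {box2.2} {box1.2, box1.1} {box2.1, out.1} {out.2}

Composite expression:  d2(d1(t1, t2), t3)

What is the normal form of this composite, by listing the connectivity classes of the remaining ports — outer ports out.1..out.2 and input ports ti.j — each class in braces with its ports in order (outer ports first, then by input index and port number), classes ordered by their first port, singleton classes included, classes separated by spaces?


{out.1, t3.1} {out.2} {t1.1, t1.2} {t2.1} {t2.2} {t3.2}


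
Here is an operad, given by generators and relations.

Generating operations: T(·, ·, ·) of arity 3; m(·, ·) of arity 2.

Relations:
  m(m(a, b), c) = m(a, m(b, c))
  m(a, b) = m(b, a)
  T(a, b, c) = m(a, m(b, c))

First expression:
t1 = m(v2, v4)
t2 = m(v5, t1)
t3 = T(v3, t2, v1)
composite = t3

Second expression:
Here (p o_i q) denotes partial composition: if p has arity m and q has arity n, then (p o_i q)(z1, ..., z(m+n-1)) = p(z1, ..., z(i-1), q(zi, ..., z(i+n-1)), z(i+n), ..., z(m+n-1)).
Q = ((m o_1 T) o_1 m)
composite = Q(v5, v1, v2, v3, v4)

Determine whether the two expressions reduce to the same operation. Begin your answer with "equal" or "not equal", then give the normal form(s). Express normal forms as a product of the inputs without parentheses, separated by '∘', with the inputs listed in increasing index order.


The first composite normalizes to v1 ∘ v2 ∘ v3 ∘ v4 ∘ v5
The second composite normalizes to v1 ∘ v2 ∘ v3 ∘ v4 ∘ v5
The normal forms match — equal.

equal; the common form is v1 ∘ v2 ∘ v3 ∘ v4 ∘ v5


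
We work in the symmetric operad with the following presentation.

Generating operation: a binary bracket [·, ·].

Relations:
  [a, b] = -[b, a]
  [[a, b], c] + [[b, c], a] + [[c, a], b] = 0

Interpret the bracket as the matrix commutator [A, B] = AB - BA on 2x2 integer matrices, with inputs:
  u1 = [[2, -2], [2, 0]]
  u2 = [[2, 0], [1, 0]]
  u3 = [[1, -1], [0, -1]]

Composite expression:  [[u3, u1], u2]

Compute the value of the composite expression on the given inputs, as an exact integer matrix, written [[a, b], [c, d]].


[u3, u1] = [[-2, -2], [-4, 2]]
[[u3, u1], u2] = [[-2, 4], [-4, 2]]

[[-2, 4], [-4, 2]]


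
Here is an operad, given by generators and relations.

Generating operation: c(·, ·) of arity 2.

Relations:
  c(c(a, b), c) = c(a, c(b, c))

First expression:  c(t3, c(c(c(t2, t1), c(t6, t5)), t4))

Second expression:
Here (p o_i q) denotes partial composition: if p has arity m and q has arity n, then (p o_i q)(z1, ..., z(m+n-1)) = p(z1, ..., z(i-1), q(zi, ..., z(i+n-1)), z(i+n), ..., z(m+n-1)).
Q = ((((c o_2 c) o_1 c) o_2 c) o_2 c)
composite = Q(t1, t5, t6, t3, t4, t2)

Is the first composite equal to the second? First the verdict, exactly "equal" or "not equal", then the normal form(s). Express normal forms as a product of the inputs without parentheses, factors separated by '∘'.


Normal form of the first expression: t3 ∘ t2 ∘ t1 ∘ t6 ∘ t5 ∘ t4
Normal form of the second expression: t1 ∘ t5 ∘ t6 ∘ t3 ∘ t4 ∘ t2
No match — not equal.

not equal; the first gives t3 ∘ t2 ∘ t1 ∘ t6 ∘ t5 ∘ t4 and the second t1 ∘ t5 ∘ t6 ∘ t3 ∘ t4 ∘ t2


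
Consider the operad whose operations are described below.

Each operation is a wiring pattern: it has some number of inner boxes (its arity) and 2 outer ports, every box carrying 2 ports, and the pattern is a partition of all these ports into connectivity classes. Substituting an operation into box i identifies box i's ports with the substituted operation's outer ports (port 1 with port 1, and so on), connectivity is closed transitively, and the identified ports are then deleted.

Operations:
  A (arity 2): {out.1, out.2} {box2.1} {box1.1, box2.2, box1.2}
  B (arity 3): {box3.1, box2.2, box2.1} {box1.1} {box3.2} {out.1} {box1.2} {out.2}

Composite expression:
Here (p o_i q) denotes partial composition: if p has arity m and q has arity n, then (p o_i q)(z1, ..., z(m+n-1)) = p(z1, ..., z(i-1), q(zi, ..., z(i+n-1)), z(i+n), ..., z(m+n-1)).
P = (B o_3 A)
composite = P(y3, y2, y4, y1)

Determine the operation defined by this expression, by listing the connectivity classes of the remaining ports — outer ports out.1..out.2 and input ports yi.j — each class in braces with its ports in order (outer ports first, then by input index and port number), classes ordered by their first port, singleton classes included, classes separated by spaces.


Two ports join when wires chain via B-identified ports.
the subtree at A composes to {out.1, out.2} {y1.1} {y1.2, y4.1, y4.2} on (y4, y1); out.j = own outer ports
the subtree at B composes to {out.1} {out.2} {y1.1} {y1.2, y4.1, y4.2} {y2.1, y2.2} {y3.1} {y3.2} on (y3, y2, y4, y1); out.j = own outer ports

{out.1} {out.2} {y1.1} {y1.2, y4.1, y4.2} {y2.1, y2.2} {y3.1} {y3.2}


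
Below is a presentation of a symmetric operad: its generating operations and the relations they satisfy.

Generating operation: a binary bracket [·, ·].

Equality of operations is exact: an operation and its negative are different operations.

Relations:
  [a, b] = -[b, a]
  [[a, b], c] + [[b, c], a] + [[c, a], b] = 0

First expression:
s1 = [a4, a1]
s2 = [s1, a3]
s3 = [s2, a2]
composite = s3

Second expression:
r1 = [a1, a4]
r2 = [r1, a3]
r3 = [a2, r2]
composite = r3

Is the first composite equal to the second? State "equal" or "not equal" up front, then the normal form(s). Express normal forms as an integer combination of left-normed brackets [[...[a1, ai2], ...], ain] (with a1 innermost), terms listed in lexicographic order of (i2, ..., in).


equal: each reduces to -[[[a1, a4], a3], a2]

The first composite normalizes to -[[[a1, a4], a3], a2]
The second composite normalizes to -[[[a1, a4], a3], a2]
Both agree, so they are equal.


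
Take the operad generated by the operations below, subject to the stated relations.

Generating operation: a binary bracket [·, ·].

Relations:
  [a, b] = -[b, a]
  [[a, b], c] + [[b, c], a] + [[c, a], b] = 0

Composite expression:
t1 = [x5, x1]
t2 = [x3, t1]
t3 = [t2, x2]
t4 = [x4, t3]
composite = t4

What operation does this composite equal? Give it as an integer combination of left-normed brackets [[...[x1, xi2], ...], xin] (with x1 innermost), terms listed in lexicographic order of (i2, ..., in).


A multilinear Lie element is pinned by x1-initial words (x1 innermost).
Composite bracket: [x4, [[x3, [x5, x1]], x2]]
Under [a, b] = ab - ba we get 16 signed associative words (2^4 = 16).
Collect the words opening with x1:
  x1x5x3x2x4 (sign -1) contributes -[[[[x1, x5], x3], x2], x4]

-[[[[x1, x5], x3], x2], x4]


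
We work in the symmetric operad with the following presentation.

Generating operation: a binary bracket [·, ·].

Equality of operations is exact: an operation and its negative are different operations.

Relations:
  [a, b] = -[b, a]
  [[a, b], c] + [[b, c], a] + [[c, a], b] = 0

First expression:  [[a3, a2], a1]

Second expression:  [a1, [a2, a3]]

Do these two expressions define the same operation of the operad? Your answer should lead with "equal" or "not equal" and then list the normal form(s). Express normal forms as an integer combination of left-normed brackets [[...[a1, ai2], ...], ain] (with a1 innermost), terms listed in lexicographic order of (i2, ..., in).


The first expression reduces to [[a1, a2], a3] - [[a1, a3], a2]
The second expression reduces to [[a1, a2], a3] - [[a1, a3], a2]
The normal forms match — equal.

equal; the common form is [[a1, a2], a3] - [[a1, a3], a2]


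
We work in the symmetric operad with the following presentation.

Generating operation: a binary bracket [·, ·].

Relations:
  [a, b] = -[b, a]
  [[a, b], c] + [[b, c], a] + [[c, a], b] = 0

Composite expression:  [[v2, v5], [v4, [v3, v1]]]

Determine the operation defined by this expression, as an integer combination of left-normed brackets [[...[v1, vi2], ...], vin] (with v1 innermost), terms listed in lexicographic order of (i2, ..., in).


Expand each bracket as ab - ba; the v1-initial words give the coefficients.
Composite bracket: [[v2, v5], [v4, [v3, v1]]]
Under [a, b] = ab - ba we get 16 signed associative words (2^4 = 16).
Keep just the words that open with v1:
  word v1v3v4v2v5 has sign -1, contributing -[[[[v1, v3], v4], v2], v5]
  word v1v3v4v5v2 has sign +1, contributing +[[[[v1, v3], v4], v5], v2]

-[[[[v1, v3], v4], v2], v5] + [[[[v1, v3], v4], v5], v2]


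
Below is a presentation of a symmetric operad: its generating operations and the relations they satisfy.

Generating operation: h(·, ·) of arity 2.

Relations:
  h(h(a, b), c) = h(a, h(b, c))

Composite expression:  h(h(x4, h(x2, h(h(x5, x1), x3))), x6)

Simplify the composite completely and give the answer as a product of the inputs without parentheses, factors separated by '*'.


x4 * x2 * x5 * x1 * x3 * x6

Key point: h is associative — brackets drop, the x-order remains.
h(x5, x1) spells out as x5 * x1
h(h(x5, x1), x3) spells out as x5 * x1 * x3
h(x2, h(h(x5, x1), x3)) spells out as x2 * x5 * x1 * x3
h(x4, h(x2, h(h(x5, x1), x3))) spells out as x4 * x2 * x5 * x1 * x3
h(h(x4, h(x2, h(h(x5, x1), x3))), x6) spells out as x4 * x2 * x5 * x1 * x3 * x6


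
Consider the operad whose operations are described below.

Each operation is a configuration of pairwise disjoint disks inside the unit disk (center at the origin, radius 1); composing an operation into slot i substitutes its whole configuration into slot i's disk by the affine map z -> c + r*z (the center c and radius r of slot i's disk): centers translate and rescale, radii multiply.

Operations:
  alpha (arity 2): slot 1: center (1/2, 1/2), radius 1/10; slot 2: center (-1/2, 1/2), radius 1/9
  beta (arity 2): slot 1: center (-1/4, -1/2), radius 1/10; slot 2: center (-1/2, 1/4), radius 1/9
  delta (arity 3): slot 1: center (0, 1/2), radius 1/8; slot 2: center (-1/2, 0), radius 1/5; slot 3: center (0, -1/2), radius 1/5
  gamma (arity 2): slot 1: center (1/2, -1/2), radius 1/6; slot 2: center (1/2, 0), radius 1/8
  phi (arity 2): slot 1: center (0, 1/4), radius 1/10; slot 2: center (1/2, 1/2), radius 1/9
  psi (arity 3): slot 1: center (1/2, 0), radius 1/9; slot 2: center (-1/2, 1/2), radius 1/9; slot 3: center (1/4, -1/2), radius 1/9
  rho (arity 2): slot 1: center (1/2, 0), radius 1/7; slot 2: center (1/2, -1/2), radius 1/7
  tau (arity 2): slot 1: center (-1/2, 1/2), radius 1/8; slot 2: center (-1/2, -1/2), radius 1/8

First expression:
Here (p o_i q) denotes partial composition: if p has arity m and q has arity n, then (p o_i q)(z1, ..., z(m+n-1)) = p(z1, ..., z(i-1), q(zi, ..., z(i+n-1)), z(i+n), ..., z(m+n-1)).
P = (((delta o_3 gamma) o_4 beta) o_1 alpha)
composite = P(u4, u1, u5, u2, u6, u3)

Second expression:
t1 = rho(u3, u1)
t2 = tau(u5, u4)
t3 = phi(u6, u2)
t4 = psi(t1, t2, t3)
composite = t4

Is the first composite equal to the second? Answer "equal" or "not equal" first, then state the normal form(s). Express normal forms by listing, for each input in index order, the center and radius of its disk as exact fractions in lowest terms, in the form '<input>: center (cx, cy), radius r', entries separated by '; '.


not equal — first u1: center (-1/16, 9/16), radius 1/72; u2: center (1/10, -3/5), radius 1/30; u3: center (7/80, -79/160), radius 1/360; u4: center (1/16, 9/16), radius 1/80; u5: center (-1/2, 0), radius 1/5; u6: center (3/32, -41/80), radius 1/400, second u1: center (5/9, -1/18), radius 1/63; u2: center (11/36, -4/9), radius 1/81; u3: center (5/9, 0), radius 1/63; u4: center (-5/9, 4/9), radius 1/72; u5: center (-5/9, 5/9), radius 1/72; u6: center (1/4, -17/36), radius 1/90

The first expression reduces to u1: center (-1/16, 9/16), radius 1/72; u2: center (1/10, -3/5), radius 1/30; u3: center (7/80, -79/160), radius 1/360; u4: center (1/16, 9/16), radius 1/80; u5: center (-1/2, 0), radius 1/5; u6: center (3/32, -41/80), radius 1/400
The second expression reduces to u1: center (5/9, -1/18), radius 1/63; u2: center (11/36, -4/9), radius 1/81; u3: center (5/9, 0), radius 1/63; u4: center (-5/9, 4/9), radius 1/72; u5: center (-5/9, 5/9), radius 1/72; u6: center (1/4, -17/36), radius 1/90
No match — not equal.


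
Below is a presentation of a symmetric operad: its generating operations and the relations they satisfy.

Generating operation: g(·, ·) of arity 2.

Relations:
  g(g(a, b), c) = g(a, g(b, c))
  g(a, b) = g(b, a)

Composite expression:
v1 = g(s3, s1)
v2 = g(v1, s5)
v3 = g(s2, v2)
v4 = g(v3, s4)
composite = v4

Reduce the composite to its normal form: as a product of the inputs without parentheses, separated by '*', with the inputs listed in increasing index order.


Shape and order are irrelevant to g; the s-input set decides.
g(s3, s1) unparenthesizes to s3 * s1
g(g(s3, s1), s5) unparenthesizes to s3 * s1 * s5
g(s2, g(g(s3, s1), s5)) unparenthesizes to s2 * s3 * s1 * s5
g(g(s2, g(g(s3, s1), s5)), s4) unparenthesizes to s2 * s3 * s1 * s5 * s4
putting the inputs in ascending order: s1 * s2 * s3 * s4 * s5

s1 * s2 * s3 * s4 * s5


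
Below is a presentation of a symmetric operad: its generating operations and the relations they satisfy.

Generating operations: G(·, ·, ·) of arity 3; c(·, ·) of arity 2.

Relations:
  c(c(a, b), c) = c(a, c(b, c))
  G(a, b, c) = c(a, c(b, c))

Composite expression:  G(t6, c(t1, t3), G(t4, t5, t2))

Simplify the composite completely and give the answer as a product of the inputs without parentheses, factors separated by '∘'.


t6 ∘ t1 ∘ t3 ∘ t4 ∘ t5 ∘ t2


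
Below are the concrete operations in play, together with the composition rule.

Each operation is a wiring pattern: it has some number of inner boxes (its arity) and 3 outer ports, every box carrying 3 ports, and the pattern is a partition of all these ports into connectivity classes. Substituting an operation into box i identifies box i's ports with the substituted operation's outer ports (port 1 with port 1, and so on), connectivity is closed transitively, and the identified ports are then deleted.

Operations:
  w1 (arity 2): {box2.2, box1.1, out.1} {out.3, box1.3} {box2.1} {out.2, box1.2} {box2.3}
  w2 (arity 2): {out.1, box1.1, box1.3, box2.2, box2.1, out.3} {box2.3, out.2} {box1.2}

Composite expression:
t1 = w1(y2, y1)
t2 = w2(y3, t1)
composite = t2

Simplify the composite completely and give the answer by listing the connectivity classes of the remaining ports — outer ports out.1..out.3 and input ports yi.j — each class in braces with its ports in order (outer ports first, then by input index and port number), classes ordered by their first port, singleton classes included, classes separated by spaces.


{out.1, out.3, y1.2, y2.1, y2.2, y3.1, y3.3} {out.2, y2.3} {y1.1} {y1.3} {y3.2}

Reachability decides: close wires over w2-identified ports.
through w1, on inputs (y2, y1): {out.1, y1.2, y2.1} {out.2, y2.2} {out.3, y2.3} {y1.1} {y1.3} (out.j = stage outer ports)
through w2, on inputs (y3, y2, y1): {out.1, out.3, y1.2, y2.1, y2.2, y3.1, y3.3} {out.2, y2.3} {y1.1} {y1.3} {y3.2} (out.j = stage outer ports)


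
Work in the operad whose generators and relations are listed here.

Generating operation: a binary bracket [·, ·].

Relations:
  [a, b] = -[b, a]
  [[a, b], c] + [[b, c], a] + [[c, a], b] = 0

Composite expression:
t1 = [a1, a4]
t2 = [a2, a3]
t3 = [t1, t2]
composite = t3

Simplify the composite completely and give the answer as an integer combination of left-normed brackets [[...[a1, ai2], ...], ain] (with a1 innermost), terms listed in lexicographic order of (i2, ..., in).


[[[a1, a4], a2], a3] - [[[a1, a4], a3], a2]


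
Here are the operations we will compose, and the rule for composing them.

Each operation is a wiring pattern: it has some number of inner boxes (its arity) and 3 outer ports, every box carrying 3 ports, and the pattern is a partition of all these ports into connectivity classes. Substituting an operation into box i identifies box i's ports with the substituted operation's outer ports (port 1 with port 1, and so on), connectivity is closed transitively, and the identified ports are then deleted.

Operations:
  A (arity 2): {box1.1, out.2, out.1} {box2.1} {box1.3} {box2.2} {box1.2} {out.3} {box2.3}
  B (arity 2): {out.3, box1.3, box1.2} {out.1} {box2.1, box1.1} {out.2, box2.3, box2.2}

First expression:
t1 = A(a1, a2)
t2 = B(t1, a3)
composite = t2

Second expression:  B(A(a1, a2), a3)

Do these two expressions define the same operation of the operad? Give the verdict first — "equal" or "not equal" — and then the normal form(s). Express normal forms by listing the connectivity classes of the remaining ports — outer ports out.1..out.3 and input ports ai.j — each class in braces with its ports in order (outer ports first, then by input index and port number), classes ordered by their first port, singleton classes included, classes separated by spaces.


The first expression, normalized: {out.1} {out.2, a3.2, a3.3} {out.3, a1.1, a3.1} {a1.2} {a1.3} {a2.1} {a2.2} {a2.3}
The second expression, normalized: {out.1} {out.2, a3.2, a3.3} {out.3, a1.1, a3.1} {a1.2} {a1.3} {a2.1} {a2.2} {a2.3}
One common form — equal.

equal: each reduces to {out.1} {out.2, a3.2, a3.3} {out.3, a1.1, a3.1} {a1.2} {a1.3} {a2.1} {a2.2} {a2.3}


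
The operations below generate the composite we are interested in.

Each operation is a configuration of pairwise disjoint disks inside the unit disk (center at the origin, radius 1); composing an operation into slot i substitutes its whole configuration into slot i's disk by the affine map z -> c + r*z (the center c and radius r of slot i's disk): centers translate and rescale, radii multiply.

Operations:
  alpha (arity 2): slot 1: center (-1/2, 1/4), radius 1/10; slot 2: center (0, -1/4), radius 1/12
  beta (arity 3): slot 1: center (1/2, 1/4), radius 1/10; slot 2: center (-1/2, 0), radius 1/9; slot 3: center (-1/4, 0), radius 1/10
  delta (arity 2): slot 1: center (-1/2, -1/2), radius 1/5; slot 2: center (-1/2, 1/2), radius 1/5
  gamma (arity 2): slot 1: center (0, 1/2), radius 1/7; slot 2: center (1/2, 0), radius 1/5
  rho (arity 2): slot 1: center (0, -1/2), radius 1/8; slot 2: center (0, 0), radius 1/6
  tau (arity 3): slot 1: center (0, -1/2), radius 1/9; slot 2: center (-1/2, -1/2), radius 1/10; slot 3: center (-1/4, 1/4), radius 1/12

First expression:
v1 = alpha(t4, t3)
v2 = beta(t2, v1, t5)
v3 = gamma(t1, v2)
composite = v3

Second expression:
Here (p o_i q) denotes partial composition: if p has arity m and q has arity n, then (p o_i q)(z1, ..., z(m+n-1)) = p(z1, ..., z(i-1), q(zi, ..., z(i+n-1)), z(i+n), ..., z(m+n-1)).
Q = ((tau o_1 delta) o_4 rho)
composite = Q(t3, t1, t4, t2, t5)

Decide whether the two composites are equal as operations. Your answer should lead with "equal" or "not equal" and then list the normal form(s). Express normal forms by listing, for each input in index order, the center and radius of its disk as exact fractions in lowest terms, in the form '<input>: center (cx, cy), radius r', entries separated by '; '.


not equal: they reduce to t1: center (0, 1/2), radius 1/7; t2: center (3/5, 1/20), radius 1/50; t3: center (2/5, -1/180), radius 1/540; t4: center (7/18, 1/180), radius 1/450; t5: center (9/20, 0), radius 1/50 and t1: center (-1/18, -4/9), radius 1/45; t2: center (-1/4, 5/24), radius 1/96; t3: center (-1/18, -5/9), radius 1/45; t4: center (-1/2, -1/2), radius 1/10; t5: center (-1/4, 1/4), radius 1/72

Reducing the first expression gives t1: center (0, 1/2), radius 1/7; t2: center (3/5, 1/20), radius 1/50; t3: center (2/5, -1/180), radius 1/540; t4: center (7/18, 1/180), radius 1/450; t5: center (9/20, 0), radius 1/50
Reducing the second expression gives t1: center (-1/18, -4/9), radius 1/45; t2: center (-1/4, 5/24), radius 1/96; t3: center (-1/18, -5/9), radius 1/45; t4: center (-1/2, -1/2), radius 1/10; t5: center (-1/4, 1/4), radius 1/72
They disagree, so not equal.


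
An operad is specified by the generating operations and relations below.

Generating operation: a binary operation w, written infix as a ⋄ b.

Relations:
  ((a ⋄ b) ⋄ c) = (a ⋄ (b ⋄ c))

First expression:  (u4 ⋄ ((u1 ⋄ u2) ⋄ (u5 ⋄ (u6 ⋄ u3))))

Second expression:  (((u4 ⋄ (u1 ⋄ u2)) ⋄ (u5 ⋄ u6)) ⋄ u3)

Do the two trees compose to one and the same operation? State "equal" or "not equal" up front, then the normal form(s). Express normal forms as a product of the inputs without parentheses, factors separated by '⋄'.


The first expression, normalized: u4 ⋄ u1 ⋄ u2 ⋄ u5 ⋄ u6 ⋄ u3
The second expression, normalized: u4 ⋄ u1 ⋄ u2 ⋄ u5 ⋄ u6 ⋄ u3
The forms coincide; equal.

equal; both compose to u4 ⋄ u1 ⋄ u2 ⋄ u5 ⋄ u6 ⋄ u3


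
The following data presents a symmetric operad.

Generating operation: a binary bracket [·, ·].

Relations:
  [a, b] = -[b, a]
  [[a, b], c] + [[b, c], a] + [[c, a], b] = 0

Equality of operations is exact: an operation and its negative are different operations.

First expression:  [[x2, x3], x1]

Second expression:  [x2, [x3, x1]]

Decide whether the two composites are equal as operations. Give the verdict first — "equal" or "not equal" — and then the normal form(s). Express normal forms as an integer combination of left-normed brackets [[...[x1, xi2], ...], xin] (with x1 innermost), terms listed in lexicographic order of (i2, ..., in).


Reducing the first expression gives -[[x1, x2], x3] + [[x1, x3], x2]
Reducing the second expression gives [[x1, x3], x2]
Distinct normal forms: not equal.

not equal; first: -[[x1, x2], x3] + [[x1, x3], x2]; second: [[x1, x3], x2]


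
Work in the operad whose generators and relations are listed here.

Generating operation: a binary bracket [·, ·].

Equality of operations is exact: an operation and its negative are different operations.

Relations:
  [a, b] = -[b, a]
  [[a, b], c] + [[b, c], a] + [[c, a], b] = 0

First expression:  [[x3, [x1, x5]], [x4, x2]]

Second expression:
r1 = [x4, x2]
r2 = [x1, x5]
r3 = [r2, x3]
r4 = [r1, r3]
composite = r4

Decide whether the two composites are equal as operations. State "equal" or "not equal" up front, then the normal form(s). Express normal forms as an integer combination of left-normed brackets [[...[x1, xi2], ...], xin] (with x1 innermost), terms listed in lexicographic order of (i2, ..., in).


equal; both compose to [[[[x1, x5], x3], x2], x4] - [[[[x1, x5], x3], x4], x2]

The first expression, normalized: [[[[x1, x5], x3], x2], x4] - [[[[x1, x5], x3], x4], x2]
The second expression, normalized: [[[[x1, x5], x3], x2], x4] - [[[[x1, x5], x3], x4], x2]
Both agree, so they are equal.


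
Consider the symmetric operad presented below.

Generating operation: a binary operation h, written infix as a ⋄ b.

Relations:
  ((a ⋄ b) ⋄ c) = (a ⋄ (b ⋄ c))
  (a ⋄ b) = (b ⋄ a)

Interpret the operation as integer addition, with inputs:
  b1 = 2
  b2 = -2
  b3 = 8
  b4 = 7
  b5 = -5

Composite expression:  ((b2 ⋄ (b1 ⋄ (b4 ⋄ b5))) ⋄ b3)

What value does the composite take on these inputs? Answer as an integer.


10


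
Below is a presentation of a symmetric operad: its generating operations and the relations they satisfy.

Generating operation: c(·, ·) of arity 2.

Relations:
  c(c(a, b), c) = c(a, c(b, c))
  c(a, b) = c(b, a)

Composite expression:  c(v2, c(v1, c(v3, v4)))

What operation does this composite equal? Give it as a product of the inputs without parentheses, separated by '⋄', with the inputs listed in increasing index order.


v1 ⋄ v2 ⋄ v3 ⋄ v4

Key point: c commutes, so take the v-inputs in any fixed order.
c(v3, v4) spells out as v3 ⋄ v4
c(v1, c(v3, v4)) spells out as v1 ⋄ v3 ⋄ v4
c(v2, c(v1, c(v3, v4))) spells out as v2 ⋄ v1 ⋄ v3 ⋄ v4
rearranged into index order: v1 ⋄ v2 ⋄ v3 ⋄ v4


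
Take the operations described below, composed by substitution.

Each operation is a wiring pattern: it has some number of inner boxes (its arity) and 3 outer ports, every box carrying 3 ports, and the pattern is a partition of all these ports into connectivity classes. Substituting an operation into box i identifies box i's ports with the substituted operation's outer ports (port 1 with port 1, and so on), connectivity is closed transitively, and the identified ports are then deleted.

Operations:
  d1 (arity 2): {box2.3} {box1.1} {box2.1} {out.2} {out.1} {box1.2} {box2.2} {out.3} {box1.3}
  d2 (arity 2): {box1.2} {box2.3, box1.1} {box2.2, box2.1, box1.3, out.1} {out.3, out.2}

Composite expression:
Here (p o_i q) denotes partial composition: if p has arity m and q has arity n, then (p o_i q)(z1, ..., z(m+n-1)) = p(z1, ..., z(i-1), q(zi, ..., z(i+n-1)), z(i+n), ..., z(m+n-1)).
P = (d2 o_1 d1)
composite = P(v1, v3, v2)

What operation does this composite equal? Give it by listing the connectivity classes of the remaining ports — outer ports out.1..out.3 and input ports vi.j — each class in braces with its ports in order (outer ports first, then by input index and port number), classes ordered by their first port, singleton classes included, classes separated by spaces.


{out.1, v2.1, v2.2} {out.2, out.3} {v1.1} {v1.2} {v1.3} {v2.3} {v3.1} {v3.2} {v3.3}

Two ports join when wires chain via d2-identified ports.
d1 over (v1, v3) gives {out.1} {out.2} {out.3} {v1.1} {v1.2} {v1.3} {v3.1} {v3.2} {v3.3}, out.j being that stage's outer ports
d2 over (v1, v3, v2) gives {out.1, v2.1, v2.2} {out.2, out.3} {v1.1} {v1.2} {v1.3} {v2.3} {v3.1} {v3.2} {v3.3}, out.j being that stage's outer ports


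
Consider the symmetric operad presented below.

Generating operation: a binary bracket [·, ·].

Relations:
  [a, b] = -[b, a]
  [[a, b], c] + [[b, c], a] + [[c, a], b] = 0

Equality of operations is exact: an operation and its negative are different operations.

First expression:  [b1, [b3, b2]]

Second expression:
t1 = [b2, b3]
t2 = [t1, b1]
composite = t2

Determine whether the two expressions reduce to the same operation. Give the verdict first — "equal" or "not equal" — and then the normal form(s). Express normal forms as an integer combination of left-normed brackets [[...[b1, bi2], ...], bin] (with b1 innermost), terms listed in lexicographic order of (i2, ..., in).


equal; both compose to -[[b1, b2], b3] + [[b1, b3], b2]

The first expression, normalized: -[[b1, b2], b3] + [[b1, b3], b2]
The second expression, normalized: -[[b1, b2], b3] + [[b1, b3], b2]
The forms coincide; equal.


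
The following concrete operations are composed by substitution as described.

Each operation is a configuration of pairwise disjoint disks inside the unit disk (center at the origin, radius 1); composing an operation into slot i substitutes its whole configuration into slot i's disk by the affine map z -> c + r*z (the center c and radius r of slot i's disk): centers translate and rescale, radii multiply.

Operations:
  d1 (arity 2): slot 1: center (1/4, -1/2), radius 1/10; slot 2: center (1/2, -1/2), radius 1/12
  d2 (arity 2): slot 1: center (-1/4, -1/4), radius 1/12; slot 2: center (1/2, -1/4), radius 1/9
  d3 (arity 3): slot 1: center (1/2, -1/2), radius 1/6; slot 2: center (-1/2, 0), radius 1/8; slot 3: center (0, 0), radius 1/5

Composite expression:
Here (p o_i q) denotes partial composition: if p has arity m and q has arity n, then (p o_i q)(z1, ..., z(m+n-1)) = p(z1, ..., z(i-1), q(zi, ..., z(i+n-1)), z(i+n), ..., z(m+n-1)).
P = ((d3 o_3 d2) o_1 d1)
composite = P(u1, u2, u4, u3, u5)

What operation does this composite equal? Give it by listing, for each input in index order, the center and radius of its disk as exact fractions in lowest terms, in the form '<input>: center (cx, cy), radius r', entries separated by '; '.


u1: center (13/24, -7/12), radius 1/60; u2: center (7/12, -7/12), radius 1/72; u3: center (-1/20, -1/20), radius 1/60; u4: center (-1/2, 0), radius 1/8; u5: center (1/10, -1/20), radius 1/45

Nesting under d3 composes maps z -> c + r*z down each u-path.
for u1, the 2-step affine chain lands on center (13/24, -7/12), radius 1/60
for u2, the 2-step affine chain lands on center (7/12, -7/12), radius 1/72
for u4, the 1-step affine chain lands on center (-1/2, 0), radius 1/8
for u3, the 2-step affine chain lands on center (-1/20, -1/20), radius 1/60
for u5, the 2-step affine chain lands on center (1/10, -1/20), radius 1/45


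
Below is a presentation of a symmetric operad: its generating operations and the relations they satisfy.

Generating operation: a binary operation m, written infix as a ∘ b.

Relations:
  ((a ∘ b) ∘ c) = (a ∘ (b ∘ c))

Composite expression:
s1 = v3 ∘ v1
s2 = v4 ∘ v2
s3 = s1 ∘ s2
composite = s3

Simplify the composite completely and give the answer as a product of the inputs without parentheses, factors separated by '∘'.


v3 ∘ v1 ∘ v4 ∘ v2

Every regrouping of m is equal, so read the v-inputs in written order.
(v3 ∘ v1) collapses to v3 ∘ v1
(v4 ∘ v2) collapses to v4 ∘ v2
((v3 ∘ v1) ∘ (v4 ∘ v2)) collapses to v3 ∘ v1 ∘ v4 ∘ v2


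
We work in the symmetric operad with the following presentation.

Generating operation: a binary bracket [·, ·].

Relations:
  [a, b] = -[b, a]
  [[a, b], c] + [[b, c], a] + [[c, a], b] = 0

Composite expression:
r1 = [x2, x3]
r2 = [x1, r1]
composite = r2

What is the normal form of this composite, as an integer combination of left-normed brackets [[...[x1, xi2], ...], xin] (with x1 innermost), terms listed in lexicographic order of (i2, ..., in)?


[[x1, x2], x3] - [[x1, x3], x2]


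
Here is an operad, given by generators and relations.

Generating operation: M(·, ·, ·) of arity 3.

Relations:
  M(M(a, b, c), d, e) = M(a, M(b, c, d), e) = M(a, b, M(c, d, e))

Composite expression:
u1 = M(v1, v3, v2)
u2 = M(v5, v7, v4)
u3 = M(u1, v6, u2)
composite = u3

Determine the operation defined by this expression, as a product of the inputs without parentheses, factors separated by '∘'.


v1 ∘ v3 ∘ v2 ∘ v6 ∘ v5 ∘ v7 ∘ v4

Under associativity of M, the answer is the v's in reading order.
M(v1, v3, v2) collapses to v1 ∘ v3 ∘ v2
M(v5, v7, v4) collapses to v5 ∘ v7 ∘ v4
M(M(v1, v3, v2), v6, M(v5, v7, v4)) collapses to v1 ∘ v3 ∘ v2 ∘ v6 ∘ v5 ∘ v7 ∘ v4


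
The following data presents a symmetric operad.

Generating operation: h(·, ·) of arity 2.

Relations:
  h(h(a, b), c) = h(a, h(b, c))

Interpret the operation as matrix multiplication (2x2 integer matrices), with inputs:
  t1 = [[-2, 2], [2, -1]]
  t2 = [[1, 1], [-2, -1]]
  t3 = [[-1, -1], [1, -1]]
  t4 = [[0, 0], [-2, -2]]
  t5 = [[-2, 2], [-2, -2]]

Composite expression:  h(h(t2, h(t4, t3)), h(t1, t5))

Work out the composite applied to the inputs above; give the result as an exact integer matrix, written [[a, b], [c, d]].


[[-8, 24], [8, -24]]

h(t4, t3) = [[0, 0], [0, 4]]
h(t2, h(t4, t3)) = [[0, 4], [0, -4]]
h(t1, t5) = [[0, -8], [-2, 6]]
h(h(t2, h(t4, t3)), h(t1, t5)) = [[-8, 24], [8, -24]]


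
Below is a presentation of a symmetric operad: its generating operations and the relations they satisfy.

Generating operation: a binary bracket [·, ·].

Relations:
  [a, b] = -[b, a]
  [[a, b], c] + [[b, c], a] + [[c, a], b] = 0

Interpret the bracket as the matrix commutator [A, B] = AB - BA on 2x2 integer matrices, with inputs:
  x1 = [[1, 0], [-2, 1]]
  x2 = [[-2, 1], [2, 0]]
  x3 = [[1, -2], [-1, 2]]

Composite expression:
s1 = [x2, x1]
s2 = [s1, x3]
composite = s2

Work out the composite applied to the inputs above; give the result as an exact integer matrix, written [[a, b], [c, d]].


[[-8, 8], [0, 8]]


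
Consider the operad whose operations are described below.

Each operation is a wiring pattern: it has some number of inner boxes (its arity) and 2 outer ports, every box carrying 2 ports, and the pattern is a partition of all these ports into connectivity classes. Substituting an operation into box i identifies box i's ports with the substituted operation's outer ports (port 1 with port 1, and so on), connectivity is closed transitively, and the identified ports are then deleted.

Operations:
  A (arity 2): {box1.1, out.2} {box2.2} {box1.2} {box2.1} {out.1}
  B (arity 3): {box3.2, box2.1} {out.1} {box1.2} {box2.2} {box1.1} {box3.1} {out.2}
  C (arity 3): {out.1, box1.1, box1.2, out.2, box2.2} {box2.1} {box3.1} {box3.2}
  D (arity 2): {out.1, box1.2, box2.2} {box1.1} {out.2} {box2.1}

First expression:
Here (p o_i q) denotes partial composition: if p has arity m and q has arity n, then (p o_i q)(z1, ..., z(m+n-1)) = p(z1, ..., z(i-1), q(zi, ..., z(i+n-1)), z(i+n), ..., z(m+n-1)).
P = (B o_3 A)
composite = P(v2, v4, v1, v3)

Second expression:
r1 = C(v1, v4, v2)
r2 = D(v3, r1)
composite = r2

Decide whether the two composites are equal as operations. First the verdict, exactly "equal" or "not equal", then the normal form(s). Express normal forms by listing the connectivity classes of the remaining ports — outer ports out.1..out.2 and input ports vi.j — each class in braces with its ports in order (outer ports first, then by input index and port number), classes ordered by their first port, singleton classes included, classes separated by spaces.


not equal — first {out.1} {out.2} {v1.1, v4.1} {v1.2} {v2.1} {v2.2} {v3.1} {v3.2} {v4.2}, second {out.1, v1.1, v1.2, v3.2, v4.2} {out.2} {v2.1} {v2.2} {v3.1} {v4.1}


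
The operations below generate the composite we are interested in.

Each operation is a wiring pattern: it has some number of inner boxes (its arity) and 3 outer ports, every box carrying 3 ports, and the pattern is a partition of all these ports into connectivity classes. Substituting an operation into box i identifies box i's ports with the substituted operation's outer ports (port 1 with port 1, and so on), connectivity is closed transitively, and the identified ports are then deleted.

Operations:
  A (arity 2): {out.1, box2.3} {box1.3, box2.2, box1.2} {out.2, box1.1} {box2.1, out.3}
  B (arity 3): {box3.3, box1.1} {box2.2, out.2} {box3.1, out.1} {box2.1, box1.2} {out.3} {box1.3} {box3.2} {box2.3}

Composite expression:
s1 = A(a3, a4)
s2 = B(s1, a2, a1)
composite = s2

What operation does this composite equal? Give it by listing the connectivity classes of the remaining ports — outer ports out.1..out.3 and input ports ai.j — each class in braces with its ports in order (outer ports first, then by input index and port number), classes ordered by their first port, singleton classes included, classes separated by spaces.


{out.1, a1.1} {out.2, a2.2} {out.3} {a1.2} {a1.3, a4.3} {a2.1, a3.1} {a2.3} {a3.2, a3.3, a4.2} {a4.1}

Treat the ports identified at B as solder joints: merge, then drop.
the subtree at A composes to {out.1, a4.3} {out.2, a3.1} {out.3, a4.1} {a3.2, a3.3, a4.2} on (a3, a4); out.j = own outer ports
the subtree at B composes to {out.1, a1.1} {out.2, a2.2} {out.3} {a1.2} {a1.3, a4.3} {a2.1, a3.1} {a2.3} {a3.2, a3.3, a4.2} {a4.1} on (a3, a4, a2, a1); out.j = own outer ports


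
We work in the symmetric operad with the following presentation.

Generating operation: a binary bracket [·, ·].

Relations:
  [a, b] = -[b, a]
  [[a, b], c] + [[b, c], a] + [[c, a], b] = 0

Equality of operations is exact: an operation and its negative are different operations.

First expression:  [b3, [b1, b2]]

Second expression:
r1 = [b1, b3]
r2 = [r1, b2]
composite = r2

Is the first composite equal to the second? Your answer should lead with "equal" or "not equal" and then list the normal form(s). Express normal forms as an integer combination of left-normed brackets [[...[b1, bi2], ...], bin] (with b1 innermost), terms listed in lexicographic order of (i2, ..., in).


not equal; the first gives -[[b1, b2], b3] and the second [[b1, b3], b2]

The first expression, normalized: -[[b1, b2], b3]
The second expression, normalized: [[b1, b3], b2]
Different reductions; not equal.


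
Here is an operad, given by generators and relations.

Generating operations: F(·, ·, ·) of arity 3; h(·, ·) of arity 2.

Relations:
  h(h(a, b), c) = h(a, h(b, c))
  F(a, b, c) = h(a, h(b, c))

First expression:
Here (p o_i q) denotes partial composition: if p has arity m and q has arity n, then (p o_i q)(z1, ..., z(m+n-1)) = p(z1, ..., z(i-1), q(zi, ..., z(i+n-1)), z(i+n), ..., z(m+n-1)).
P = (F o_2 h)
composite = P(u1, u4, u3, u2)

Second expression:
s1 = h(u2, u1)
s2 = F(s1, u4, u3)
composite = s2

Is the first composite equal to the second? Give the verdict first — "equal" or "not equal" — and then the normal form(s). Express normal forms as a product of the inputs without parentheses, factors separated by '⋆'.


not equal; the first gives u1 ⋆ u4 ⋆ u3 ⋆ u2 and the second u2 ⋆ u1 ⋆ u4 ⋆ u3

Reducing the first expression gives u1 ⋆ u4 ⋆ u3 ⋆ u2
Reducing the second expression gives u2 ⋆ u1 ⋆ u4 ⋆ u3
The forms do not match — not equal.


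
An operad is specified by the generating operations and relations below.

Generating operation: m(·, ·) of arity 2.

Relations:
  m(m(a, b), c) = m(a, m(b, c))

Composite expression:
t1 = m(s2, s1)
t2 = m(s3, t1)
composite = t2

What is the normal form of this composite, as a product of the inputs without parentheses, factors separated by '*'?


Under associativity of m, the answer is the s's in reading order.
m(s2, s1) collapses to s2 * s1
m(s3, m(s2, s1)) collapses to s3 * s2 * s1

s3 * s2 * s1


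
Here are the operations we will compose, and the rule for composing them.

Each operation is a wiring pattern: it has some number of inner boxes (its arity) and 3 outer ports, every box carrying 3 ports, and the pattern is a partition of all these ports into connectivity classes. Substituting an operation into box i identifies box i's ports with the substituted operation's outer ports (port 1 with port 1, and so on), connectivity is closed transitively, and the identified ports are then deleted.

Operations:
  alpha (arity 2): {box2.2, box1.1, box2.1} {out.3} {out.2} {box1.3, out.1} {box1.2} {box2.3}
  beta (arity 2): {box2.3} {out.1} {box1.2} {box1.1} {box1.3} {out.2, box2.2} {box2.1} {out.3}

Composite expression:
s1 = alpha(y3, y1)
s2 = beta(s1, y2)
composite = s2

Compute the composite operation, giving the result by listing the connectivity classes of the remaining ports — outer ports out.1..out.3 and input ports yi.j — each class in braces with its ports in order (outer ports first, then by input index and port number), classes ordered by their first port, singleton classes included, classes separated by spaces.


{out.1} {out.2, y2.2} {out.3} {y1.1, y1.2, y3.1} {y1.3} {y2.1} {y2.3} {y3.2} {y3.3}

After gluing at beta, chains via deleted ports link the y-ports.
stage alpha: inputs (y3, y1), connectivity {out.1, y3.3} {out.2} {out.3} {y1.1, y1.2, y3.1} {y1.3} {y3.2}, out.j its boundary
stage beta: inputs (y3, y1, y2), connectivity {out.1} {out.2, y2.2} {out.3} {y1.1, y1.2, y3.1} {y1.3} {y2.1} {y2.3} {y3.2} {y3.3}, out.j its boundary


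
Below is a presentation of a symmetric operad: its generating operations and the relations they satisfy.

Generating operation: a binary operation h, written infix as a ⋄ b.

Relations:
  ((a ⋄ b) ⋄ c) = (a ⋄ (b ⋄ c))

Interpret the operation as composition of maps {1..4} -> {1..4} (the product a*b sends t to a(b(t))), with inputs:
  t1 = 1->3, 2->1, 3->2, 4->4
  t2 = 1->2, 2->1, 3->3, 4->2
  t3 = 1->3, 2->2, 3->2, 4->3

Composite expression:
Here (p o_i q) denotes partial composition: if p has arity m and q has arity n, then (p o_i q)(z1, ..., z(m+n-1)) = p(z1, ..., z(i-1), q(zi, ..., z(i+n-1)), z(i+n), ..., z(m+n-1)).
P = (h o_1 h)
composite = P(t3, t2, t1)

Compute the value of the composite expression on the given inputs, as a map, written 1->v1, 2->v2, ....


(t3 ⋄ t2) = 1->2, 2->3, 3->2, 4->2
((t3 ⋄ t2) ⋄ t1) = 1->2, 2->2, 3->3, 4->2

1->2, 2->2, 3->3, 4->2
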